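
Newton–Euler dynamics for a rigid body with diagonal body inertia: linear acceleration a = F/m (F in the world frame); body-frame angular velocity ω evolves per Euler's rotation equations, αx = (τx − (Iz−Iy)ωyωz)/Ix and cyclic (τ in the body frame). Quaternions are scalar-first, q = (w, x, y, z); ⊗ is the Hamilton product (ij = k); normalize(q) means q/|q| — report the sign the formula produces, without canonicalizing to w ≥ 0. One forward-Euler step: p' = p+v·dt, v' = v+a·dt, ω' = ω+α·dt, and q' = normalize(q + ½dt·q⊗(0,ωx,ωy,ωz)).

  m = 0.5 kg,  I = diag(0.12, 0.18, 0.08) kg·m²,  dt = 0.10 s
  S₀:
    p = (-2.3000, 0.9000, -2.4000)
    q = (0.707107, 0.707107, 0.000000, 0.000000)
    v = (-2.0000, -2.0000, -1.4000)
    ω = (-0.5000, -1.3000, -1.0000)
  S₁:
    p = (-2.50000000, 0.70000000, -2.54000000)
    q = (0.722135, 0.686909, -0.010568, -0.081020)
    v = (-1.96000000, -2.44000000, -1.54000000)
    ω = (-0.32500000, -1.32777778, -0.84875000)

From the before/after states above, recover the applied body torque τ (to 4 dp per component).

Δω = ω₁−ω₀ = (0.17500000, -0.02777778, 0.15125000)
applied torque τ = (0.0800, -0.0300, 0.1600)

τ = (0.0800, -0.0300, 0.1600)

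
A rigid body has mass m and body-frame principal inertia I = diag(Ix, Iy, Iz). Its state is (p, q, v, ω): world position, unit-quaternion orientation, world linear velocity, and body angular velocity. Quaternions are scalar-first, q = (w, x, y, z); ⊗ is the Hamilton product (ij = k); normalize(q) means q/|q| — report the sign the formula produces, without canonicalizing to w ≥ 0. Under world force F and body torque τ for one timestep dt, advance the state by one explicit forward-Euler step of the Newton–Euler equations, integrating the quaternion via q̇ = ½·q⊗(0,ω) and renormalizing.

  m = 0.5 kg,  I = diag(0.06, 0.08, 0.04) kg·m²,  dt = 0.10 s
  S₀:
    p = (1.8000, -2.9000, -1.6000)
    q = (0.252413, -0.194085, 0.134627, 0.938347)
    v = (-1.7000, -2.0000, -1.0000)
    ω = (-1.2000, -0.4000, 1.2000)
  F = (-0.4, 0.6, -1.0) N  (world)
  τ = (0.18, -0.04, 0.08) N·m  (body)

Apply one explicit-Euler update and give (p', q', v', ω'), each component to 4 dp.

angular accel α = (2.6800, -0.1400, 1.7600)
ω' = ω + α·dt = (-0.9320, -0.4140, 1.3760)
Hamilton product q⊗(0,ω) = (-1.3050676, 0.2339956, -0.9940796, 0.5420820)
updated quaternion q' = (0.1865, -0.1817, 0.0846, 0.9618)
new position p' = (1.6300, -3.1000, -1.7000)
new velocity v' = (-1.7800, -1.8800, -1.2000)

p' = (1.6300, -3.1000, -1.7000)
q' = (0.1865, -0.1817, 0.0846, 0.9618)
v' = (-1.7800, -1.8800, -1.2000)
ω' = (-0.9320, -0.4140, 1.3760)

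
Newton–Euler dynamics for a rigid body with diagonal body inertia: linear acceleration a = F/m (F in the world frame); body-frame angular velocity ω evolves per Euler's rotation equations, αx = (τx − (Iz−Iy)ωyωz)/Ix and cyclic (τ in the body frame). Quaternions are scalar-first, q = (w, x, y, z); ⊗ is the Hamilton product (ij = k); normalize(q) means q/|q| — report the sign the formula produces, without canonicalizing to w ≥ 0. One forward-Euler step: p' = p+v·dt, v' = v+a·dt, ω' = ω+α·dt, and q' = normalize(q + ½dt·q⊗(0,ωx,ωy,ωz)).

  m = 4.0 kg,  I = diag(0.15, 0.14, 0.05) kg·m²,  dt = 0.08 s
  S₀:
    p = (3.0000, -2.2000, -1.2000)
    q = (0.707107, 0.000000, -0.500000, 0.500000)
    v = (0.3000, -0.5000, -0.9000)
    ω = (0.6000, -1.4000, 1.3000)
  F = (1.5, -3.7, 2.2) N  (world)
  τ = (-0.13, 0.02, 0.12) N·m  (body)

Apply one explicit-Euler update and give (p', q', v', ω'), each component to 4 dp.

p' = (3.0240, -2.2400, -1.2720)
q' = (0.6510, 0.0189, -0.5259, 0.5470)
v' = (0.3300, -0.5740, -0.8560)
ω' = (0.4433, -1.4331, 1.4786)

α = I⁻¹(τ − ω×Iω) = (-1.9587, -0.4143, 2.2320)
ω' = ω + α·dt = (0.4433, -1.4331, 1.4786)
Hamilton product q⊗(0,ω) = (-1.3500000, 0.4742642, -0.6899498, 1.2192391)
q + ½dt·q⊗(0,ω), renormalized = (0.6510, 0.0189, -0.5259, 0.5470)
linear accel F/m = (0.3750, -0.9250, 0.5500)
p' = p + v·dt = (3.0240, -2.2400, -1.2720)
v' = v + a·dt = (0.3300, -0.5740, -0.8560)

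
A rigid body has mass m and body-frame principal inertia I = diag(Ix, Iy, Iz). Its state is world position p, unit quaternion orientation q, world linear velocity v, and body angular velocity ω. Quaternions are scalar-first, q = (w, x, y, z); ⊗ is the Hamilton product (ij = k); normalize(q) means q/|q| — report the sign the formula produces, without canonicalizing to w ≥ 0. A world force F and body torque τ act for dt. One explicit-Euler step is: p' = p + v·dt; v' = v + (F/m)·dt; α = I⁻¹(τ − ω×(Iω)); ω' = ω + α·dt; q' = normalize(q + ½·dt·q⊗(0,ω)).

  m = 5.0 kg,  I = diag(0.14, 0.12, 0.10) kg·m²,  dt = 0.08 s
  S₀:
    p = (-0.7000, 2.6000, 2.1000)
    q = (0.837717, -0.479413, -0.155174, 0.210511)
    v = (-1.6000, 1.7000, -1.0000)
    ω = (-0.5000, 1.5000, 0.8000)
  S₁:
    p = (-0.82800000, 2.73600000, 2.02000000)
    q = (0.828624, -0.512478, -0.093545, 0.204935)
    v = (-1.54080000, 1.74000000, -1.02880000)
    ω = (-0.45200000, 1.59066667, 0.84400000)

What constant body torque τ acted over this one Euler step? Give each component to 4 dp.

τ = (0.0600, 0.1200, 0.0700)

rate change Δω = (0.04800000, 0.09066667, 0.04400000)
precession coupling = (-0.0240, -0.0160, 0.0150)
τ = I·(Δω/dt) + ω₀×(Iω₀) = (0.0600, 0.1200, 0.0700)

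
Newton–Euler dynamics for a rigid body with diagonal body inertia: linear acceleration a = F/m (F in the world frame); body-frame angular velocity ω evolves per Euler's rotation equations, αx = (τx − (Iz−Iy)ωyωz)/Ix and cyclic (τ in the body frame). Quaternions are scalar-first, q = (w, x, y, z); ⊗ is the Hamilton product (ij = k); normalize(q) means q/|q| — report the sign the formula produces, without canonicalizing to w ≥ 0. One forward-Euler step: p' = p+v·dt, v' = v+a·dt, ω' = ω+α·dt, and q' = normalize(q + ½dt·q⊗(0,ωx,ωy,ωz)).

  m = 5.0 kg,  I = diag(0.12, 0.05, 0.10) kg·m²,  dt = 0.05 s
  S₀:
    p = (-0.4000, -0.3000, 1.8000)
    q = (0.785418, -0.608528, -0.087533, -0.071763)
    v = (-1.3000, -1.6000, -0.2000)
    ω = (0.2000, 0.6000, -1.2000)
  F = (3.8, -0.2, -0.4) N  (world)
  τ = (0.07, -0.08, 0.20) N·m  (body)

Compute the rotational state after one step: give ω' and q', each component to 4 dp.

ω' = (0.2442, 0.5248, -1.0958)
q' = (0.7872, -0.6006, -0.0943, -0.1040)

gyro term ω×Iω = (-0.0360, -0.0048, -0.0084)
α = I⁻¹(τ − ω×Iω) = (0.8833, -1.5040, 2.0840)
ω + α·dt = (0.2442, 0.5248, -1.0958)
2q̇ = q⊗(0,ω) = (0.0881098, 0.3051810, -0.2733354, -1.2901118)
q' = normalize(q + ½dt·q⊗(0,ω)) = (0.7872, -0.6006, -0.0943, -0.1040)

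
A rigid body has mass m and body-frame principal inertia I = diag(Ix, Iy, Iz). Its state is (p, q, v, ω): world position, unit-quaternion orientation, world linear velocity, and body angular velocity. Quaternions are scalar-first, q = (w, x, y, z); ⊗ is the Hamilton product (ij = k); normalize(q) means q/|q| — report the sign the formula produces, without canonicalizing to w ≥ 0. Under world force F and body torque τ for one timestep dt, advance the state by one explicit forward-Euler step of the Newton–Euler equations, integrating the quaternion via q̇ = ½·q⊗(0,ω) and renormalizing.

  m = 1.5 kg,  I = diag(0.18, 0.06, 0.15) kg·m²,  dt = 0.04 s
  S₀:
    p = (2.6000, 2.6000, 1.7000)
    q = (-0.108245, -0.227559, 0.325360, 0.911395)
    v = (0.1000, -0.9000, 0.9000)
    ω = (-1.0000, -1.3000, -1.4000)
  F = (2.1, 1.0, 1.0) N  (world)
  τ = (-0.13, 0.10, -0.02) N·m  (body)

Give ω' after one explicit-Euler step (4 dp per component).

ω' = (-1.0653, -1.2613, -1.3637)

ω×(Iω) gyroscopic = (0.1638, 0.0420, -0.1560)
angular accel α = (-1.6322, 0.9667, 0.9067)
ω' = ω + α·dt = (-1.0653, -1.2613, -1.3637)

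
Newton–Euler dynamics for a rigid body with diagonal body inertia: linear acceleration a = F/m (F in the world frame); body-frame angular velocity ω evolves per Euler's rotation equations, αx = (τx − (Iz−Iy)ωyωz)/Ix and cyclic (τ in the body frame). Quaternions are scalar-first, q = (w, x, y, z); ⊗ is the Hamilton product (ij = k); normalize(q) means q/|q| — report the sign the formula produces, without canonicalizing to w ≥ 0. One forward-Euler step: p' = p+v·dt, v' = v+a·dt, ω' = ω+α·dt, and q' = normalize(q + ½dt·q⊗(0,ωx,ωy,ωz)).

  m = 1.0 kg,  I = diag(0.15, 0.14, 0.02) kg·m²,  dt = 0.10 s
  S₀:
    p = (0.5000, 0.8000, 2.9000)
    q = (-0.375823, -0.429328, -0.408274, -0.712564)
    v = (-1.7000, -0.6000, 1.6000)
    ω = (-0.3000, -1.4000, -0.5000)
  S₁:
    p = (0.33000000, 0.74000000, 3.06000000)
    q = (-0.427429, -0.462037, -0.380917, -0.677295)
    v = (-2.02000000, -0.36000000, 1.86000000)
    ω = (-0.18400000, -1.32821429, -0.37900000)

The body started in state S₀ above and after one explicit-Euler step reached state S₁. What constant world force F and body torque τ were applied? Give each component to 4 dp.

F = (-3.2000, 2.4000, 2.6000)
τ = (0.0900, 0.1200, 0.0200)

rate change Δω = (0.11600000, 0.07178571, 0.12100000)
precession coupling = (-0.0840, 0.0195, -0.0042)
applied torque τ = (0.0900, 0.1200, 0.0200)
v₁ − v₀ = (-0.32000000, 0.24000000, 0.26000000)
F = m·Δv/dt = (-3.2000, 2.4000, 2.6000)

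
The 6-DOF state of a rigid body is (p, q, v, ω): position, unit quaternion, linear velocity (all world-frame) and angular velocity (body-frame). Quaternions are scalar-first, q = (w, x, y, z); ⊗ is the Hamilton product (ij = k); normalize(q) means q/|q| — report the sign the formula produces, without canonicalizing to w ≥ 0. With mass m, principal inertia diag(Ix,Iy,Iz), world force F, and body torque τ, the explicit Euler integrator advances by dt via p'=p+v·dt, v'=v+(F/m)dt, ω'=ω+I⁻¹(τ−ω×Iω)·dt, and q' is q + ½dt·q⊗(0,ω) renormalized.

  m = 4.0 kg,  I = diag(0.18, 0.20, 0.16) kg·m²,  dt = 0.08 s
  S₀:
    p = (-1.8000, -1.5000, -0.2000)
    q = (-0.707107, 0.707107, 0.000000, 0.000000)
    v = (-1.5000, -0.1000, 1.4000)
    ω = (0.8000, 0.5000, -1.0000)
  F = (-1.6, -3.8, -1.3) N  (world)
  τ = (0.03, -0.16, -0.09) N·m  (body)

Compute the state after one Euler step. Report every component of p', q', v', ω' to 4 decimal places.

p' = (-1.9200, -1.5080, -0.0880)
q' = (-0.7286, 0.6834, 0.0141, 0.0424)
v' = (-1.5320, -0.1760, 1.3740)
ω' = (0.8044, 0.4424, -1.0490)

(τ − ω×Iω)/I = (0.0556, -0.7200, -0.6125)
new body rate ω' = (0.8044, 0.4424, -1.0490)
q⊗(0,ω) = (-0.5656856, -0.5656856, 0.3535535, 1.0606605)
q + ½dt·q⊗(0,ω), renormalized = (-0.7286, 0.6834, 0.0141, 0.0424)
linear accel F/m = (-0.4000, -0.9500, -0.3250)
p' = p + v·dt = (-1.9200, -1.5080, -0.0880)
v' = v + a·dt = (-1.5320, -0.1760, 1.3740)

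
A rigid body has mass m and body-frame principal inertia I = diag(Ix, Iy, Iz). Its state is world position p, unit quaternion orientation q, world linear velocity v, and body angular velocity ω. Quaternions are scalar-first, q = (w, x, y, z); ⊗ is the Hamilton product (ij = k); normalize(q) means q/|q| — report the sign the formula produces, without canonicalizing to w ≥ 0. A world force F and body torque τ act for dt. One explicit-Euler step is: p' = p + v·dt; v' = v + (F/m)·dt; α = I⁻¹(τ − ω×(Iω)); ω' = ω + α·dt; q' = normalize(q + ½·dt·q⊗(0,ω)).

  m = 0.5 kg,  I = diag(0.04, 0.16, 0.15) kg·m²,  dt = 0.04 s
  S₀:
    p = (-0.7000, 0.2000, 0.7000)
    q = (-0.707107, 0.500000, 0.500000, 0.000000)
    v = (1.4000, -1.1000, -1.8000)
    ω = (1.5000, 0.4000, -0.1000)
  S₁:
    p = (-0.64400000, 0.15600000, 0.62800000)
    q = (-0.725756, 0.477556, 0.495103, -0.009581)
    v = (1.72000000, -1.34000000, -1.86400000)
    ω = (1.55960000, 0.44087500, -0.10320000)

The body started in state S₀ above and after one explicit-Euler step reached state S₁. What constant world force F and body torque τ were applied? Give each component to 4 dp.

Δv = v₁−v₀ = (0.32000000, -0.24000000, -0.06400000)
F = m·Δv/dt = (4.0000, -3.0000, -0.8000)
Δω = ω₁−ω₀ = (0.05960000, 0.04087500, -0.00320000)
τ = I·(Δω/dt) + ω₀×(Iω₀) = (0.0600, 0.1800, 0.0600)

F = (4.0000, -3.0000, -0.8000)
τ = (0.0600, 0.1800, 0.0600)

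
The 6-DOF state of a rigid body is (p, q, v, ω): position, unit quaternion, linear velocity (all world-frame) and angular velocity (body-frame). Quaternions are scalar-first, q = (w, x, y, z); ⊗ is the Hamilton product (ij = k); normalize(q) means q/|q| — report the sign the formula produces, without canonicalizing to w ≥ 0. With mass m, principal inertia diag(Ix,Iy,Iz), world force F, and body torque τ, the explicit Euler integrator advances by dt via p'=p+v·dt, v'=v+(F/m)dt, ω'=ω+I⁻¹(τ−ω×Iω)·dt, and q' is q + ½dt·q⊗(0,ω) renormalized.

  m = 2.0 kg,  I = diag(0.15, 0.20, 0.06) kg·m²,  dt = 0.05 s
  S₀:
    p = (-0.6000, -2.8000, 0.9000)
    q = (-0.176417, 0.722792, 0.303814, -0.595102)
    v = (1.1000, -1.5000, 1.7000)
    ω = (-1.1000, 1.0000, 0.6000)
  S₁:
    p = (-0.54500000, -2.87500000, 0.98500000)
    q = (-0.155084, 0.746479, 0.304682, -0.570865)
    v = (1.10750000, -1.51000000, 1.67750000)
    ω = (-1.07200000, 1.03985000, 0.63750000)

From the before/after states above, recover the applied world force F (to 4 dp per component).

velocity change Δv = (0.00750000, -0.01000000, -0.02250000)
F = m·Δv/dt = (0.3000, -0.4000, -0.9000)

F = (0.3000, -0.4000, -0.9000)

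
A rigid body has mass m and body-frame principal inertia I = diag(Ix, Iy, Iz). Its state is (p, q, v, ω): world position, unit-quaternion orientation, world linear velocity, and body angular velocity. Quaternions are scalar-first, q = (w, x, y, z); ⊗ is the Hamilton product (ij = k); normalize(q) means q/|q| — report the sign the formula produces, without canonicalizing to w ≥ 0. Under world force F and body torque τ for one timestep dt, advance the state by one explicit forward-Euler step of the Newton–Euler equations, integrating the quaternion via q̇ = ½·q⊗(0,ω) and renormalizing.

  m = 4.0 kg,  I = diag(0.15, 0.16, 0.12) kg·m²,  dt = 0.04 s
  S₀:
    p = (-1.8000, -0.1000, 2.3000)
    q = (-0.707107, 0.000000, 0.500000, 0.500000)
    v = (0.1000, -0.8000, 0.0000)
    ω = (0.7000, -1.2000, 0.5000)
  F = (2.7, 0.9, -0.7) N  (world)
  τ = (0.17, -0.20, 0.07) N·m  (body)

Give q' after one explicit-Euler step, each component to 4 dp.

q' = (-0.6998, 0.0071, 0.5237, 0.4857)

2q̇ = q⊗(0,ω) = (0.3500000, 0.3550251, 1.1985284, -0.7035535)
q' = normalize(q + ½dt·q⊗(0,ω)) = (-0.6998, 0.0071, 0.5237, 0.4857)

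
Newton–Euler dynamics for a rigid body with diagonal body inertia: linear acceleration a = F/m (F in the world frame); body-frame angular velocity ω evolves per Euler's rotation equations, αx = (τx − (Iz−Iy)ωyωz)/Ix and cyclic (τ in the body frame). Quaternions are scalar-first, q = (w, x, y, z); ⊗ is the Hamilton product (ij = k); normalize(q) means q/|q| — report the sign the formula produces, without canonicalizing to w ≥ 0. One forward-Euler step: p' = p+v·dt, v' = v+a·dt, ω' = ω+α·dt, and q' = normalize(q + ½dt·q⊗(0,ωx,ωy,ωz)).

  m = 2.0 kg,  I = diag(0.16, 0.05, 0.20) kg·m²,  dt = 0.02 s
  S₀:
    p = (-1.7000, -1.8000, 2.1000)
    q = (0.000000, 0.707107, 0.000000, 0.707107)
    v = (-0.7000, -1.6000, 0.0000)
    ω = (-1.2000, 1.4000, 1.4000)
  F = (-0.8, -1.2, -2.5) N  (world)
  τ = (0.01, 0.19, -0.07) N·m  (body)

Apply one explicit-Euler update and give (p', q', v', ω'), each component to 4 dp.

gyro term ω×Iω = (0.2940, 0.0672, 0.1848)
α = I⁻¹(τ − ω×Iω) = (-1.7750, 2.4560, -1.2740)
ω + α·dt = (-1.2355, 1.4491, 1.3745)
q⊗(0,ω) = (-0.1414214, -0.9899498, -1.8384782, 0.9899498)
q' = normalize(q + ½dt·q⊗(0,ω)) = (-0.0014, 0.6970, -0.0184, 0.7168)
a = F/m = (-0.4000, -0.6000, -1.2500)
new position p' = (-1.7140, -1.8320, 2.1000)
v' = v + a·dt = (-0.7080, -1.6120, -0.0250)

p' = (-1.7140, -1.8320, 2.1000)
q' = (-0.0014, 0.6970, -0.0184, 0.7168)
v' = (-0.7080, -1.6120, -0.0250)
ω' = (-1.2355, 1.4491, 1.3745)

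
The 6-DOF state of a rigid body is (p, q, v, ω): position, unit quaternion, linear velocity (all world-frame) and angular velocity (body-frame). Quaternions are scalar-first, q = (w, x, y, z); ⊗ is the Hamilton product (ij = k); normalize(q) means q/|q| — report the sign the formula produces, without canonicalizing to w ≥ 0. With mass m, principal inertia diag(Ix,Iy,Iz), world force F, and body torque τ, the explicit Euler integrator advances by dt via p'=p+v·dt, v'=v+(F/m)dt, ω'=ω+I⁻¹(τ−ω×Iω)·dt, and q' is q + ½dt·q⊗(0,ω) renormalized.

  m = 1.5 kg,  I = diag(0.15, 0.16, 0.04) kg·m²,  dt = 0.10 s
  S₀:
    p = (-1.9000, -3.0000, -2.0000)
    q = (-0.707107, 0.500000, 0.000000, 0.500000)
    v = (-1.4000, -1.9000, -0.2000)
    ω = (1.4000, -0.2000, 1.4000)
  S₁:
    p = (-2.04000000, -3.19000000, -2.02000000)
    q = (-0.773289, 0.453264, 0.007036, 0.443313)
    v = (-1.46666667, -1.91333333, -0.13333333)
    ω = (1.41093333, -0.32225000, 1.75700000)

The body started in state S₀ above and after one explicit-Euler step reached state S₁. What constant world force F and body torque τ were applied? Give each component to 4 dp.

ω₁ − ω₀ = (0.01093333, -0.12225000, 0.35700000)
I·α + gyro = (0.0500, 0.0200, 0.1400)
Δv = v₁−v₀ = (-0.06666667, -0.01333333, 0.06666667)
applied force F = (-1.0000, -0.2000, 1.0000)

F = (-1.0000, -0.2000, 1.0000)
τ = (0.0500, 0.0200, 0.1400)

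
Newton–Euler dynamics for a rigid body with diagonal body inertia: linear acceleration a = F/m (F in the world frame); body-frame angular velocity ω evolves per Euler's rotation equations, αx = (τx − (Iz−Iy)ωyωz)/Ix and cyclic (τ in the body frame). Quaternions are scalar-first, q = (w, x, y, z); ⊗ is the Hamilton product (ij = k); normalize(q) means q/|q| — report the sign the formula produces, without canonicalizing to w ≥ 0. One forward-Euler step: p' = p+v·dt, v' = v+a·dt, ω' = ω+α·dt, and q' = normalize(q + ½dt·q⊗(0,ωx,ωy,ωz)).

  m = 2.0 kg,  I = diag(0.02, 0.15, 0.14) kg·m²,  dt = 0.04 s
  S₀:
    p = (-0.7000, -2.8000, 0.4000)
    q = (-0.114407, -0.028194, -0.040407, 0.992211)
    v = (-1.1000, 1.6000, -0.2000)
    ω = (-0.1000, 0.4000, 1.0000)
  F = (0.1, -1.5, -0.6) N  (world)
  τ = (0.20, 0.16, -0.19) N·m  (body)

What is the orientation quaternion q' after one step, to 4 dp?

Hamilton product q⊗(0,ω) = (-0.9788676, -0.4258507, -0.1167899, -0.1297253)
updated quaternion q' = (-0.1340, -0.0367, -0.0427, 0.9894)

q' = (-0.1340, -0.0367, -0.0427, 0.9894)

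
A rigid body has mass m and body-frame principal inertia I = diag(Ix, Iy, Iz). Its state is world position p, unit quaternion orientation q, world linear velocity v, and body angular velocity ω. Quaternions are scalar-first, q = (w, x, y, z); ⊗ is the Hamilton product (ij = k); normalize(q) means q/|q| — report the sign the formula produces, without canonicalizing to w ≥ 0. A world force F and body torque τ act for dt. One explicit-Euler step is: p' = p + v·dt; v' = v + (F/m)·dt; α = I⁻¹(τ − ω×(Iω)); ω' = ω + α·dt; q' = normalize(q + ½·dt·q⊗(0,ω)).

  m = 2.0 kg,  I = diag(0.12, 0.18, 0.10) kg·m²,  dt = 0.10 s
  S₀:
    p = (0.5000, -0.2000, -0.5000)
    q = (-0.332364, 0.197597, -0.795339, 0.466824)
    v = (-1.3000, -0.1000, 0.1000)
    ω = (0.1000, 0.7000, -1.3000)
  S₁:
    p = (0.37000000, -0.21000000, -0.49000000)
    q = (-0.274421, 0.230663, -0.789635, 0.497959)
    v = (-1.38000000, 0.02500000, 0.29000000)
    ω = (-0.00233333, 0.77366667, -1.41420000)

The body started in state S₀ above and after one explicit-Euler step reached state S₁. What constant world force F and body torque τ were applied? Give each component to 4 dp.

velocity change Δv = (-0.08000000, 0.12500000, 0.19000000)
m·(v₁−v₀)/dt = (-1.6000, 2.5000, 3.8000)
Δω = ω₁−ω₀ = (-0.10233333, 0.07366667, -0.11420000)
precession coupling = (0.0728, -0.0026, 0.0042)
applied torque τ = (-0.0500, 0.1300, -0.1100)

F = (-1.6000, 2.5000, 3.8000)
τ = (-0.0500, 0.1300, -0.1100)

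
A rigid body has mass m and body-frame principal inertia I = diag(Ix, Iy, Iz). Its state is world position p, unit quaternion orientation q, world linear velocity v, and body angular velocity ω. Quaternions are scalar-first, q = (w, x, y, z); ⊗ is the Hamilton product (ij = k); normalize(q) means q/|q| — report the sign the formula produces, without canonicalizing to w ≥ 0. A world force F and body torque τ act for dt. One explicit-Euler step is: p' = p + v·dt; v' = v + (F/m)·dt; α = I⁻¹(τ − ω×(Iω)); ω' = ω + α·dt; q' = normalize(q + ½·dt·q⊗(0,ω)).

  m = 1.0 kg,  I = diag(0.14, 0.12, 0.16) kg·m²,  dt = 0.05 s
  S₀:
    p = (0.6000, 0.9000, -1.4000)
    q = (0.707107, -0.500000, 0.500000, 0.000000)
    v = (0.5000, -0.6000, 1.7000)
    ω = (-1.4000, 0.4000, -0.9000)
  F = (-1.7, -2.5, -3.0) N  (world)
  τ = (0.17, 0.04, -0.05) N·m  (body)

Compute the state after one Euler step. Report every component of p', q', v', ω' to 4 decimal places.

linear accel F/m = (-1.7000, -2.5000, -3.0000)
p' = p + v·dt = (0.6250, 0.8700, -1.3150)
v' = v + a·dt = (0.4150, -0.7250, 1.5500)
angular accel α = (1.3171, 0.5433, -0.3825)
ω' = ω + α·dt = (-1.3341, 0.4272, -0.9191)
2q̇ = q⊗(0,ω) = (-0.9000000, -1.4399498, -0.1671572, -0.1363963)
updated quaternion q' = (0.6840, -0.5355, 0.4954, -0.0034)

p' = (0.6250, 0.8700, -1.3150)
q' = (0.6840, -0.5355, 0.4954, -0.0034)
v' = (0.4150, -0.7250, 1.5500)
ω' = (-1.3341, 0.4272, -0.9191)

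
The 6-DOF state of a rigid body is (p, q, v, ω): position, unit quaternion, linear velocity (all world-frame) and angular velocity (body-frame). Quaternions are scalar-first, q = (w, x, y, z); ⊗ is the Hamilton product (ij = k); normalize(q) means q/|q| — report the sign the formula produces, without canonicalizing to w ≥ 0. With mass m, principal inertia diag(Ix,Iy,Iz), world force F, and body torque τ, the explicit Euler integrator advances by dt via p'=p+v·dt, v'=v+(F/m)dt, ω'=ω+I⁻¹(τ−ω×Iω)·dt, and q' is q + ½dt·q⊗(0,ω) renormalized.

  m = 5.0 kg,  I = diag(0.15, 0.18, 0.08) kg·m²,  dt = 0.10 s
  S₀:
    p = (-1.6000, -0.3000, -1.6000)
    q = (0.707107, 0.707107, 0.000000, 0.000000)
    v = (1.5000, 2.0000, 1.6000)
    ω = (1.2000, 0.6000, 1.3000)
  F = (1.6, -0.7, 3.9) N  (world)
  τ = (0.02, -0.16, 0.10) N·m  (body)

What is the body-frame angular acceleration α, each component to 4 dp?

ω×(Iω) gyroscopic = (-0.0780, 0.1092, 0.0216)
α = I⁻¹(τ − ω×Iω) = (0.6533, -1.4956, 0.9800)

α = (0.6533, -1.4956, 0.9800)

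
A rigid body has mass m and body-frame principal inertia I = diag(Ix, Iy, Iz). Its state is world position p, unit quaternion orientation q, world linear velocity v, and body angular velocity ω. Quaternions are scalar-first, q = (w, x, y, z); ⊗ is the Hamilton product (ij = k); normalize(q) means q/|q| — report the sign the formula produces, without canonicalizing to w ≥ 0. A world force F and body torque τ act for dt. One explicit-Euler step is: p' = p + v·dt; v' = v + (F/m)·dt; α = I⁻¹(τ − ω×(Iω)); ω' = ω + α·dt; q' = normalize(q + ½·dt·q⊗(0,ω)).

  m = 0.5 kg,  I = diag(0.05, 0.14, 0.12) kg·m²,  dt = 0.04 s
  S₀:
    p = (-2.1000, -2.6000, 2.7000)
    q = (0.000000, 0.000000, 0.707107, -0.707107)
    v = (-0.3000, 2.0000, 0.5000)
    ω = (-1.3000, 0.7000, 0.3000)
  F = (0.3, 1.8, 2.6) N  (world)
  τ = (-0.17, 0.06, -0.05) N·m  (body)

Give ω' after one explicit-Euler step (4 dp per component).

ω' = (-1.4326, 0.7093, 0.3106)

gyro term ω×Iω = (-0.0042, 0.0273, -0.0819)
α = I⁻¹(τ − ω×Iω) = (-3.3160, 0.2336, 0.2658)
new body rate ω' = (-1.4326, 0.7093, 0.3106)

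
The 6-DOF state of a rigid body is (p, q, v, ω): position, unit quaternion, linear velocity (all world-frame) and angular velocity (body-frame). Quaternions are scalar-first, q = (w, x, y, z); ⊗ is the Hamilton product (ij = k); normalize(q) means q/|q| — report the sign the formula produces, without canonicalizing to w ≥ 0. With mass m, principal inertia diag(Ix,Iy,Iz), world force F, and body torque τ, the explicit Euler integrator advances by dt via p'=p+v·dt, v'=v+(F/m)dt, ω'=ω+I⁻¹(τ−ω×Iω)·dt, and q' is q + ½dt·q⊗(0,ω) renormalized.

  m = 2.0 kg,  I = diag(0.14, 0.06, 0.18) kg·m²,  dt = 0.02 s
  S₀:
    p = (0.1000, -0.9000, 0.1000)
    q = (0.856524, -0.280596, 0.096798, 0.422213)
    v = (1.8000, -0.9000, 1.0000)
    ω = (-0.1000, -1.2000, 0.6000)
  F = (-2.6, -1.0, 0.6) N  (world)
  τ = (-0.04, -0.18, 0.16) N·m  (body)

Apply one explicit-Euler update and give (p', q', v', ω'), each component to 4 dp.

p' = (0.1360, -0.9180, 0.1200)
q' = (0.8548, -0.2758, 0.0878, 0.4308)
v' = (1.7740, -0.9100, 1.0060)
ω' = (-0.0934, -1.2608, 0.6188)

(τ − ω×Iω)/I = (0.3314, -3.0400, 0.9422)
ω' = ω + α·dt = (-0.0934, -1.2608, 0.6188)
2q̇ = q⊗(0,ω) = (-0.1652298, 0.4790820, -0.9016925, 0.8603094)
updated quaternion q' = (0.8548, -0.2758, 0.0878, 0.4308)
a = F/m = (-1.3000, -0.5000, 0.3000)
p' = p + v·dt = (0.1360, -0.9180, 0.1200)
v' = v + a·dt = (1.7740, -0.9100, 1.0060)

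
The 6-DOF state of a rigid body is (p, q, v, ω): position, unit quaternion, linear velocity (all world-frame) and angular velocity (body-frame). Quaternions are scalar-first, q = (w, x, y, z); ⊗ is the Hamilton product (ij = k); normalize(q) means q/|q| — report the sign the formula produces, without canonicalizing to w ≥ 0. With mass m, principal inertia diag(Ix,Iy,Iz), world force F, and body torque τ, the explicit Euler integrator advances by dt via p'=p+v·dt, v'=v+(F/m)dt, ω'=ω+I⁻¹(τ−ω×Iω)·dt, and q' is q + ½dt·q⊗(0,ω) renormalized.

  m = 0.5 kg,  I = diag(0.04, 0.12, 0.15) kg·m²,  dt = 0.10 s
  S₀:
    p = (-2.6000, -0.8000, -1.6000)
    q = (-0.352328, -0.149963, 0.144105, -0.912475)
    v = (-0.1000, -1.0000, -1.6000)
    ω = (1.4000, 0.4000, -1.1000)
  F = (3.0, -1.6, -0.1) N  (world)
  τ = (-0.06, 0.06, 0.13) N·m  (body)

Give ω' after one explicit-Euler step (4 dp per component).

ω' = (1.2830, 0.3088, -1.0432)

(τ − ω×Iω)/I = (-1.1700, -0.9117, 0.5680)
ω + α·dt = (1.2830, 0.3088, -1.0432)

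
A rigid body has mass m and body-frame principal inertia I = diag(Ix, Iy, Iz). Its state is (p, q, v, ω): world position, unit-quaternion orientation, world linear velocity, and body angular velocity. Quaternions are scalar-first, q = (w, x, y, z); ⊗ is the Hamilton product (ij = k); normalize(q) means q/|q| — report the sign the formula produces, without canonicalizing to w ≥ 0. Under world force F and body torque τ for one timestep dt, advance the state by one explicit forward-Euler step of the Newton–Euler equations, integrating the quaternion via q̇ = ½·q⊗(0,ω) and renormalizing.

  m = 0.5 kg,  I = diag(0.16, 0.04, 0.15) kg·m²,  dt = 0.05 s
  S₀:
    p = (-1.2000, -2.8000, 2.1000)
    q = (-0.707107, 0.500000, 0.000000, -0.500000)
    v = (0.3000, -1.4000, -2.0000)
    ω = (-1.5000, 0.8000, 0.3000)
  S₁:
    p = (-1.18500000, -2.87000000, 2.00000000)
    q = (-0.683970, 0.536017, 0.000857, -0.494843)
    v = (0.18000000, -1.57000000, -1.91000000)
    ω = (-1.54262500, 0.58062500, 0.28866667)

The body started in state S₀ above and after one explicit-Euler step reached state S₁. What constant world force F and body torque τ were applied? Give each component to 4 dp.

F = (-1.2000, -1.7000, 0.9000)
τ = (-0.1100, -0.1800, 0.1100)

v₁ − v₀ = (-0.12000000, -0.17000000, 0.09000000)
m·(v₁−v₀)/dt = (-1.2000, -1.7000, 0.9000)
Δω = ω₁−ω₀ = (-0.04262500, -0.21937500, -0.01133333)
applied torque τ = (-0.1100, -0.1800, 0.1100)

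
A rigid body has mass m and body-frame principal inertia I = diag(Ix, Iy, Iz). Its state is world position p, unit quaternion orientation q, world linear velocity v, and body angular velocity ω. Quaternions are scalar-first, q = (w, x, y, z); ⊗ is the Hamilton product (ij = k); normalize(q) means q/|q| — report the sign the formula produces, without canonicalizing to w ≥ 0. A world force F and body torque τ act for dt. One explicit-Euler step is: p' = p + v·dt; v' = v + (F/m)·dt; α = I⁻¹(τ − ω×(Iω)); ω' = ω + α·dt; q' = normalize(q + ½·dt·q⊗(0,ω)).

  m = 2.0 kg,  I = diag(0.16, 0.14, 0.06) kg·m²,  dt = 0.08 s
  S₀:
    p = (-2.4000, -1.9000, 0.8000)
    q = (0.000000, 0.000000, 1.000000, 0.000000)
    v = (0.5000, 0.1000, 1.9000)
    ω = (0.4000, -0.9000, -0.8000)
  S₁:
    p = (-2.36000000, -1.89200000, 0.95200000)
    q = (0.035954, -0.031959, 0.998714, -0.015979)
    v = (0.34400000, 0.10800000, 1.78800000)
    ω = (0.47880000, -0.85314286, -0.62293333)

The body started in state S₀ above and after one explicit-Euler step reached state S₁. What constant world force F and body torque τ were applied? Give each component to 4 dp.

F = (-3.9000, 0.2000, -2.8000)
τ = (0.1000, 0.0500, 0.1400)

rate change Δω = (0.07880000, 0.04685714, 0.17706667)
I·α + gyro = (0.1000, 0.0500, 0.1400)
v₁ − v₀ = (-0.15600000, 0.00800000, -0.11200000)
F = m·Δv/dt = (-3.9000, 0.2000, -2.8000)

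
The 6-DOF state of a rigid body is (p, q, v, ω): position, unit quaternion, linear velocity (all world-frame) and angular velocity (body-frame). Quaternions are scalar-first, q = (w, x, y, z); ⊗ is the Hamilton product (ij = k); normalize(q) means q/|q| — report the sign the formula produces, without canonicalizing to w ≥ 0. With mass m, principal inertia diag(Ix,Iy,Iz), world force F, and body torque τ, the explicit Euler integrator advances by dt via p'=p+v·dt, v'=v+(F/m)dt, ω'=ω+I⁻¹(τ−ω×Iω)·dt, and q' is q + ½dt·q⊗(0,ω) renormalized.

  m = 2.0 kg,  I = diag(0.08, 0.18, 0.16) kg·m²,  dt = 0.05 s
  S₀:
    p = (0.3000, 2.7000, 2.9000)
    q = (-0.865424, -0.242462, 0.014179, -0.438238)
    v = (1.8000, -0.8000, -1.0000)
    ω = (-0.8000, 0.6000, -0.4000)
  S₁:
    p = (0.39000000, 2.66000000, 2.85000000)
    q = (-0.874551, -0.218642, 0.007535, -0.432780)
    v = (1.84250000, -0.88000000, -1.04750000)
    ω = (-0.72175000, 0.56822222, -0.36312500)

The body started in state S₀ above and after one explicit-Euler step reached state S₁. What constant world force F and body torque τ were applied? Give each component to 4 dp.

F = (1.7000, -3.2000, -1.9000)
τ = (0.1300, -0.1400, 0.0700)

ω₁ − ω₀ = (0.07825000, -0.03177778, 0.03687500)
precession coupling = (0.0048, -0.0256, -0.0480)
I·α + gyro = (0.1300, -0.1400, 0.0700)
velocity change Δv = (0.04250000, -0.08000000, -0.04750000)
applied force F = (1.7000, -3.2000, -1.9000)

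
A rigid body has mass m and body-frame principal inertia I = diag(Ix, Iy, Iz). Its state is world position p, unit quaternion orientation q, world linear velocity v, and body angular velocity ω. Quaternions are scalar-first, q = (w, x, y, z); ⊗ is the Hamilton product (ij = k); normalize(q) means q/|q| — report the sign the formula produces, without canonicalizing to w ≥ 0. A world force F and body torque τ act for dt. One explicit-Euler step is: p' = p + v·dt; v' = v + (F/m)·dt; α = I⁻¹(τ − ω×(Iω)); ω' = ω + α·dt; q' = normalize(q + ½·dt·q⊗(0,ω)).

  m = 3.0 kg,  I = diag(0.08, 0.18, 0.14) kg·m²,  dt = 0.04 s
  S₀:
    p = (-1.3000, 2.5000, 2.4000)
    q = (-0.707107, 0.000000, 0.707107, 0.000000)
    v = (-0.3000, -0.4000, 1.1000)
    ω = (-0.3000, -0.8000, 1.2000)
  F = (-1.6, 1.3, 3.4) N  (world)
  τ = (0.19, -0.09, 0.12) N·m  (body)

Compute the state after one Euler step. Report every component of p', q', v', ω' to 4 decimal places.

p + v·dt = (-1.3120, 2.4840, 2.4440)
v' = v + a·dt = (-0.3213, -0.3827, 1.1453)
precession coupling ω×(Iω) = (0.0384, 0.0216, 0.0240)
angular accel α = (1.8950, -0.6200, 0.6857)
new body rate ω' = (-0.2242, -0.8248, 1.2274)
Hamilton product q⊗(0,ω) = (0.5656856, 1.0606605, 0.5656856, -0.6363963)
updated quaternion q' = (-0.6955, 0.0212, 0.7181, -0.0127)

p' = (-1.3120, 2.4840, 2.4440)
q' = (-0.6955, 0.0212, 0.7181, -0.0127)
v' = (-0.3213, -0.3827, 1.1453)
ω' = (-0.2242, -0.8248, 1.2274)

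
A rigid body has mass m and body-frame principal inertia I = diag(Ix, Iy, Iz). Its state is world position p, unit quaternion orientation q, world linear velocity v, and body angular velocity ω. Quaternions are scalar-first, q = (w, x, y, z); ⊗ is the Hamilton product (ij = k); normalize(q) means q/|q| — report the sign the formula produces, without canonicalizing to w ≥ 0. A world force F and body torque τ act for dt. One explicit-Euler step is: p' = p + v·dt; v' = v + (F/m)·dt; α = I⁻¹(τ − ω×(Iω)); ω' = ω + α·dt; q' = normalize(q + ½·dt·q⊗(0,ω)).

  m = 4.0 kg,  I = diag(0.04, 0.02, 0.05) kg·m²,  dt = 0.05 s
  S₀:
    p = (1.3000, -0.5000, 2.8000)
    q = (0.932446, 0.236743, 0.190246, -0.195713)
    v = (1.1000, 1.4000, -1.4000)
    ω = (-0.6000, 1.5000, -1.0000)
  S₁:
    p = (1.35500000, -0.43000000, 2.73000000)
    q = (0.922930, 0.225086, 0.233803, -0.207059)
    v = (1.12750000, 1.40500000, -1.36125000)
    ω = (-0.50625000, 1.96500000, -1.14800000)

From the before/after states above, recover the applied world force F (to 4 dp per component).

F = (2.2000, 0.4000, 3.1000)

Δv = v₁−v₀ = (0.02750000, 0.00500000, 0.03875000)
m·(v₁−v₀)/dt = (2.2000, 0.4000, 3.1000)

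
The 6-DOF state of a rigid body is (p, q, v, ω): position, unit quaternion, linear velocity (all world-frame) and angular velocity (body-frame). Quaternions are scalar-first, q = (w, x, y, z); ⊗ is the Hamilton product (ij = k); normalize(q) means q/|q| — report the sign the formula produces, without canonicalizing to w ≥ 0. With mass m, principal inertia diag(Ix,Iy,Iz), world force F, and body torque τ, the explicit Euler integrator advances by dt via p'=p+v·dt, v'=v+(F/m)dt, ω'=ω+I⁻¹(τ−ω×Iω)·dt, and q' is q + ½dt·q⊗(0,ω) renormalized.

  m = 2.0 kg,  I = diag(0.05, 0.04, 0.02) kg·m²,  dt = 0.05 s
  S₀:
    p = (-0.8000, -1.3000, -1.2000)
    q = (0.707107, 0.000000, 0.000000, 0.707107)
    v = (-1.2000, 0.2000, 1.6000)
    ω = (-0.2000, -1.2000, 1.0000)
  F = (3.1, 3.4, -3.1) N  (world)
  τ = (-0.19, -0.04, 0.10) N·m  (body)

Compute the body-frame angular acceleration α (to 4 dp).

α = (-4.2800, -0.8500, 5.1200)

gyro term ω×Iω = (0.0240, -0.0060, -0.0024)
α = I⁻¹(τ − ω×Iω) = (-4.2800, -0.8500, 5.1200)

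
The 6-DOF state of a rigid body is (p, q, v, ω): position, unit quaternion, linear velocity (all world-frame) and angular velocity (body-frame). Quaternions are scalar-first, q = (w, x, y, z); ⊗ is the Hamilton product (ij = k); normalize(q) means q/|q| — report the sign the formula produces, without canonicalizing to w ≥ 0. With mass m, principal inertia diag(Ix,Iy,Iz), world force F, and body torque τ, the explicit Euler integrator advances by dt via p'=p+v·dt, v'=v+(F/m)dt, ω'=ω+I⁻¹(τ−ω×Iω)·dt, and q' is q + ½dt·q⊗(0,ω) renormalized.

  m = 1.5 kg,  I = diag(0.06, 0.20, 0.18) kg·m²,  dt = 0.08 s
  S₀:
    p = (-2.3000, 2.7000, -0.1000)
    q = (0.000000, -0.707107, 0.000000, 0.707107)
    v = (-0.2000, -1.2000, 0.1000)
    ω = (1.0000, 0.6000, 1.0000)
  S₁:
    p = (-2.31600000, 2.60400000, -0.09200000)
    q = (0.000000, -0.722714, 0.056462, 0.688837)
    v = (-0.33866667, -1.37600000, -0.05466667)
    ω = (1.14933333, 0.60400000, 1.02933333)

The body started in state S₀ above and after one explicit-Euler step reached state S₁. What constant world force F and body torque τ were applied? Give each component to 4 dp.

rate change Δω = (0.14933333, 0.00400000, 0.02933333)
ω₀×(Iω₀) = (-0.0120, -0.1200, 0.0840)
applied torque τ = (0.1000, -0.1100, 0.1500)
velocity change Δv = (-0.13866667, -0.17600000, -0.15466667)
F = m·Δv/dt = (-2.6000, -3.3000, -2.9000)

F = (-2.6000, -3.3000, -2.9000)
τ = (0.1000, -0.1100, 0.1500)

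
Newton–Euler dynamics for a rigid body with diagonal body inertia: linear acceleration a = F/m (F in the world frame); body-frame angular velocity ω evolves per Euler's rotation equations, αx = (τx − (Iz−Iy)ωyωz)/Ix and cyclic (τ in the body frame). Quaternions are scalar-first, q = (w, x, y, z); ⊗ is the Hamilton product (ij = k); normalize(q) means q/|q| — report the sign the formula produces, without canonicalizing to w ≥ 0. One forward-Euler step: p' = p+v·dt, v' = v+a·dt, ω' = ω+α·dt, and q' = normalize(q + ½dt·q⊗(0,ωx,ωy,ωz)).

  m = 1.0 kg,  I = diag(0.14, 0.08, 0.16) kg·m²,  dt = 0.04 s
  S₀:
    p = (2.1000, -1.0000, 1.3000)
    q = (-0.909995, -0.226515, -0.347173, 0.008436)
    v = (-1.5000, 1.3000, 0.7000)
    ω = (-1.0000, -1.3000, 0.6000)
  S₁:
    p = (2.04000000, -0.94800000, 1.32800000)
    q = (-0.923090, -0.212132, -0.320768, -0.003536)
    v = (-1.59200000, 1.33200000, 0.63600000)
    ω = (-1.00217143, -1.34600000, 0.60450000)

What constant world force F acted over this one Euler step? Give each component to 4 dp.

Δv = v₁−v₀ = (-0.09200000, 0.03200000, -0.06400000)
applied force F = (-2.3000, 0.8000, -1.6000)

F = (-2.3000, 0.8000, -1.6000)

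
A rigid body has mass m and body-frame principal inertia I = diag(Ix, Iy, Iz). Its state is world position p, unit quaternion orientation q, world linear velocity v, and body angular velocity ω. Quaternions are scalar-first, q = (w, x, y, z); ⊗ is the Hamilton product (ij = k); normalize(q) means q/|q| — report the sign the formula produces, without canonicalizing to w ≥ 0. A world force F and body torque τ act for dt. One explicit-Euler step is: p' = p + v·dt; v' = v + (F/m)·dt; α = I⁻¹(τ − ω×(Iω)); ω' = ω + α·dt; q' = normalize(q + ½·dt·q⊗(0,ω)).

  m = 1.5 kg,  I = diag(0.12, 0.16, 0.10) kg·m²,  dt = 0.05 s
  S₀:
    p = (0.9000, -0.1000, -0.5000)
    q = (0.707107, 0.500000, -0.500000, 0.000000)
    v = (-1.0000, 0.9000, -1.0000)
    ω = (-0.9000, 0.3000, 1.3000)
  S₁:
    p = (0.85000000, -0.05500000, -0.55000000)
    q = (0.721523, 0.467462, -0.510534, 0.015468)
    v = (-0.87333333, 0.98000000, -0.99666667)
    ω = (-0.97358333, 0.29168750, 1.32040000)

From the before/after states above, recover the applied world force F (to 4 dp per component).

velocity change Δv = (0.12666667, 0.08000000, 0.00333333)
F = m·Δv/dt = (3.8000, 2.4000, 0.1000)

F = (3.8000, 2.4000, 0.1000)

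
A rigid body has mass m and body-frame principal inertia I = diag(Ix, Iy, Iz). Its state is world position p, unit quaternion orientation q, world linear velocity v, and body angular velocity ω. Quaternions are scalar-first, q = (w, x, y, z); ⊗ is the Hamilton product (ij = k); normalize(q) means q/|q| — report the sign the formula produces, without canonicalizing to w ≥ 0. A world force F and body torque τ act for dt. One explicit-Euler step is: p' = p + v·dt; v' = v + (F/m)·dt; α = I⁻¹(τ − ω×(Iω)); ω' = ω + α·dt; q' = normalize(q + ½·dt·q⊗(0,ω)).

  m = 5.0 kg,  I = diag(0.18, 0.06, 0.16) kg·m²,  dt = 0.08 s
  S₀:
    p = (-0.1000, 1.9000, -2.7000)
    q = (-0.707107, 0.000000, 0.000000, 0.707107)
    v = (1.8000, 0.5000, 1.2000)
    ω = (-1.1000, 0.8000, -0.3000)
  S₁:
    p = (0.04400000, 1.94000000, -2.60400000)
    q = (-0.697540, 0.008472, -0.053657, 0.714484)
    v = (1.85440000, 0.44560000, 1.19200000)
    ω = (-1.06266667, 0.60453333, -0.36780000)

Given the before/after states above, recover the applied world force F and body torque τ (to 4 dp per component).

F = (3.4000, -3.4000, -0.5000)
τ = (0.0600, -0.1400, -0.0300)

v₁ − v₀ = (0.05440000, -0.05440000, -0.00800000)
m·(v₁−v₀)/dt = (3.4000, -3.4000, -0.5000)
rate change Δω = (0.03733333, -0.19546667, -0.06780000)
precession coupling = (-0.0240, 0.0066, 0.1056)
applied torque τ = (0.0600, -0.1400, -0.0300)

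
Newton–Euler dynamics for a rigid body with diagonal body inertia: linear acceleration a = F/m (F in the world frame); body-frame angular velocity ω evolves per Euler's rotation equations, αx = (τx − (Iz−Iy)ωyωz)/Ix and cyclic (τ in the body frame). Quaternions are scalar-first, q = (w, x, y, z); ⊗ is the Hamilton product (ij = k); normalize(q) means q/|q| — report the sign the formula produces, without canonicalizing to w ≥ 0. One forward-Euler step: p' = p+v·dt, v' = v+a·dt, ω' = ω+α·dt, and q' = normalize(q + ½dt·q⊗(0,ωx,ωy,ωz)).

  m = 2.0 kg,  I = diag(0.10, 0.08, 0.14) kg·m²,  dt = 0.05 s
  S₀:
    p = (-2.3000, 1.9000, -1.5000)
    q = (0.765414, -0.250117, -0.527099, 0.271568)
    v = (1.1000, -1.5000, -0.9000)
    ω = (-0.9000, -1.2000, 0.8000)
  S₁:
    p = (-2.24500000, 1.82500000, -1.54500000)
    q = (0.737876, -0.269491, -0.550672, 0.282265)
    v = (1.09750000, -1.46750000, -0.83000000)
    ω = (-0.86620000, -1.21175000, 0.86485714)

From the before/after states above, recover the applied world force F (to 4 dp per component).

velocity change Δv = (-0.00250000, 0.03250000, 0.07000000)
F = m·Δv/dt = (-0.1000, 1.3000, 2.8000)

F = (-0.1000, 1.3000, 2.8000)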